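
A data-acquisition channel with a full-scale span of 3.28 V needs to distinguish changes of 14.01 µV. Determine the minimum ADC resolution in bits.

18 bits

Number of steps required ≥ 3.28 V / 14.01 µV = 234118.49.
Need 2^N ≥ 234118.49; 2^17 = 131072, 2^18 = 262144.
Minimum N = 18.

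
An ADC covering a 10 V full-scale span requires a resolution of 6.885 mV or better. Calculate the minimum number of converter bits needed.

Number of steps required ≥ 10 V / 6.885 mV = 1452.43.
Need 2^N ≥ 1452.43; 2^10 = 1024, 2^11 = 2048.
Minimum N = 11.

11 bits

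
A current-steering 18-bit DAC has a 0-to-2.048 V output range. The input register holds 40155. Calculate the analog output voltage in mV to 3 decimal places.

313.711 mV

LSB = 2.048 V / 2^18 = 7.81 µV.
V_out = 0 + 40155 × 7.8125e-06 V = 0.313711 V.
= 313.711 mV.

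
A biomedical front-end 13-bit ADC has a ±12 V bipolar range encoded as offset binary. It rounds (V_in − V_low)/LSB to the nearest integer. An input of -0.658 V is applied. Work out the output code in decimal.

code 3871

LSB = 24 V / 8192 = 2.930 mV.
(-0.658 − (−12)) / 0.00292969 = 3871.403 LSBs.
Round → code 3871.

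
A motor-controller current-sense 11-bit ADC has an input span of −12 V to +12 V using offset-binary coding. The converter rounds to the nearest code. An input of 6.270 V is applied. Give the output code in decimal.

Full-scale span = 24 V; LSB = 24/2^11 = 11.719 mV.
(V_in − V_low)/LSB = (6.270 − (−12)) / 0.0117188 = 1559.040.
So the output code is 1559.

code 1559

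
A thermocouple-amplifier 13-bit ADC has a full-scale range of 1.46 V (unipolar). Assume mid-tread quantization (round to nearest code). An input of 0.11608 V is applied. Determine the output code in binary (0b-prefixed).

LSB = 1.46 V / 8192 = 178.22 µV.
(V_in − V_low)/LSB = (0.11608 − 0) / 0.000178223 = 651.320.
Round → code 651.
In binary (0b-prefixed): 0b1010001011.

code 0b1010001011 (decimal 651)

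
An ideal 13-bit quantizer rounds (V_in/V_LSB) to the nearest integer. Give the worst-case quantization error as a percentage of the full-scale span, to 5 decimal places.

0.00610 %

Rounding → worst-case error = ½ LSB = V_FS/2^14, so 100/16384 = 0.00610352 % of full scale.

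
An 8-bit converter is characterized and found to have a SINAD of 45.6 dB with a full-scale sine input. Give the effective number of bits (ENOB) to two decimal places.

ENOB = (SINAD − 1.76) / 6.02 = (45.6 − 1.76)/6.02 = 7.282.

7.28 bits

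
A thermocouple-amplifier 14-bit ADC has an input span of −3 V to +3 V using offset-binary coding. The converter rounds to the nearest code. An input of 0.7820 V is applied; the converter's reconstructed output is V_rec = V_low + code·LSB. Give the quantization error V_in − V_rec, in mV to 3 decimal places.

0.140 mV

Step size: 6 V ÷ 2^14 = 366.21 µV.
Scaled input = 10327.3813 LSBs, so code = 10327.
V_rec = (−3) + 10327·0.000366211 = 0.78186035 V.
Difference: 0.000139648 V → 0.140 mV.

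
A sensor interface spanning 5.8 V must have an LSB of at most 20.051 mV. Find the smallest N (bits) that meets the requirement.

9 bits

Number of steps required ≥ 5.8 V / 20.051 mV = 289.26.
Need 2^N ≥ 289.26; 2^8 = 256, 2^9 = 512.
Minimum N = 9.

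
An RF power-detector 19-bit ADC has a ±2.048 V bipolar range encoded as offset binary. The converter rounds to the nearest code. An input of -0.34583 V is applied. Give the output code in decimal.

Full-scale span = 4.096 V; LSB = 4.096/2^19 = 7.81 µV.
(V_in − V_low)/LSB = (-0.34583 − (−2.048)) / 7.8125e-06 = 217877.760.
Round → code 217878.

code 217878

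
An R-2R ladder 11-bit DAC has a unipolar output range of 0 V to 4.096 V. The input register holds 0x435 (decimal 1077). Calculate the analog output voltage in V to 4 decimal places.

2.1540 V

LSB = 4.096 V / 2^11 = 2.000 mV.
Code 0x435 = 1077 decimal.
V_out = 0 + 1077 × 0.002 V = 2.154 V.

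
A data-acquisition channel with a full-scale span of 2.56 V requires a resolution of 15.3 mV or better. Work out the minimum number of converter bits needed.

Number of steps required ≥ 2.56 V / 15.3 mV = 167.32.
Need 2^N ≥ 167.32; 2^7 = 128, 2^8 = 256.
Minimum N = 8.

8 bits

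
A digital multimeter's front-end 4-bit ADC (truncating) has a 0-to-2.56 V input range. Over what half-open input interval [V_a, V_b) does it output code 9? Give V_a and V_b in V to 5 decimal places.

[1.44000 V, 1.60000 V)

LSB = 2.56/2^4 = 160.000 mV.
V_a = V_low + 9·LSB = 1.44 V; V_b = V_low + 10·LSB = 1.6 V.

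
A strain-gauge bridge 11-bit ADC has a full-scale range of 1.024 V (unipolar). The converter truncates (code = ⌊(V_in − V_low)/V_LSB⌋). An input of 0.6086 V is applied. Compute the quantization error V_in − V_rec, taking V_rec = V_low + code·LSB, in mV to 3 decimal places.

Step size: 1.024 V ÷ 2^11 = 0.500 mV.
(V_in − V_low)/LSB = (0.6086 − 0)/0.0005 = 1217.2000 → code 1217 (floor).
V_rec = 0 + 1217·0.0005 = 0.6085 V.
Difference: 0.0001 V → 0.100 mV.

0.100 mV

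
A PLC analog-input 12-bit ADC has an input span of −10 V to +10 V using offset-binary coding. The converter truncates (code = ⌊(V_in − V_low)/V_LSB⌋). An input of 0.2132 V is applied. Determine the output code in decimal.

code 2091

With 4096 levels over 20 V, one step is 4.883 mV.
Input sits at 2091.663 steps above V_low.
⌊·⌋(2091.663) = 2091.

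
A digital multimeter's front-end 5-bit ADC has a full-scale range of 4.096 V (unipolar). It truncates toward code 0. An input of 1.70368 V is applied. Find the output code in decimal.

LSB = 4.096 V / 32 = 128.000 mV.
(1.70368 − 0) / 0.128 = 13.310 LSBs.
⌊·⌋(13.310) = 13.

code 13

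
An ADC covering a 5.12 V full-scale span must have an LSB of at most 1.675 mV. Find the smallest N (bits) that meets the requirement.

Number of steps required ≥ 5.12 V / 1.675 mV = 3056.72.
Need 2^N ≥ 3056.72; 2^11 = 2048, 2^12 = 4096.
Minimum N = 12.

12 bits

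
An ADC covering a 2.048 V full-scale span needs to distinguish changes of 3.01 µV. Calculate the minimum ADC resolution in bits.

20 bits

Number of steps required ≥ 2.048 V / 3.01 µV = 680398.67.
Need 2^N ≥ 680398.67; 2^19 = 524288, 2^20 = 1048576.
Minimum N = 20.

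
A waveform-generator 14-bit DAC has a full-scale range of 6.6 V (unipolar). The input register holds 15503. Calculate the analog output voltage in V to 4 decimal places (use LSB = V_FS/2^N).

6.2451 V

LSB = 6.6 V / 2^14 = 402.83 µV.
V_out = 0 + 15503 × 0.000402832 V = 6.2451 V.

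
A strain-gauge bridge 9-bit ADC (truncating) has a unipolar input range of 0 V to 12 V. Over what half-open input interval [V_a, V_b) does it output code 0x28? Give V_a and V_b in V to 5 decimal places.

LSB = 12/2^9 = 23.438 mV.
Code 0x28 = 40 decimal.
V_a = V_low + 40·LSB = 0.9375 V; V_b = V_low + 41·LSB = 0.960938 V.

[0.93750 V, 0.96094 V)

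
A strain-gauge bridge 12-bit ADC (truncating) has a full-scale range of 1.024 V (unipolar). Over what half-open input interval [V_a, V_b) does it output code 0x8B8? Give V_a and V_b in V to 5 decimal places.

[0.55800 V, 0.55825 V)

LSB = 1.024/2^12 = 250.00 µV.
Code 0x8B8 = 2232 decimal.
V_a = V_low + 2232·LSB = 0.558 V; V_b = V_low + 2233·LSB = 0.55825 V.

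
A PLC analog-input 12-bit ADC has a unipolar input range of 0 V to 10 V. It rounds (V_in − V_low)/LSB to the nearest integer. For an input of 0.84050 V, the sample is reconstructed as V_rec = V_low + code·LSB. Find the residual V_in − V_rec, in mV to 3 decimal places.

0.656 mV

One LSB is 10 V / 4096 = 2.441 mV.
(V_in − V_low)/LSB = (0.84050 − 0)/0.00244141 = 344.2688 → code 344 (round).
V_rec = 0 + 344·0.00244141 = 0.83984375 V.
Difference: 0.00065625 V → 0.656 mV.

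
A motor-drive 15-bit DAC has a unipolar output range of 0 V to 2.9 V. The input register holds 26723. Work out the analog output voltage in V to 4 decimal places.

LSB = 2.9 V / 2^15 = 88.50 µV.
V_out = 0 + 26723 × 8.8501e-05 V = 2.36501 V.

2.3650 V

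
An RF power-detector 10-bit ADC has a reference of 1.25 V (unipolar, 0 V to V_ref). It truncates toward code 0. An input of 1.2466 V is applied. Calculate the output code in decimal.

With 1024 levels over 1.25 V, one step is 1.221 mV.
Input sits at 1021.215 steps above V_low.
Floor → code 1021.

code 1021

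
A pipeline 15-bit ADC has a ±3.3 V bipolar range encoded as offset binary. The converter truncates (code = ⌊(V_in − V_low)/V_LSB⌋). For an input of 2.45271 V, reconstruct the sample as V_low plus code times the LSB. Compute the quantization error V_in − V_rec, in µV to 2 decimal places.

One LSB is 6.6 V / 32768 = 201.42 µV.
(V_in − V_low)/LSB = (2.45271 − (−3.3))/0.000201416 = 28561.3335 → code 28561 (floor).
Code 28561 maps back to (−3.3) + 28561×0.000201416 V = 2.4526428 V.
Difference: 6.71777e-05 V → 67.18 µV.

67.18 µV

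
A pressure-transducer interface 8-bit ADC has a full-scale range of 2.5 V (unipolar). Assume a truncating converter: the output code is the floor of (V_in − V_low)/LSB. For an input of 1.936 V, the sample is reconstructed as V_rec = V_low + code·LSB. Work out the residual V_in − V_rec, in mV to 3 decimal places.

2.406 mV

LSB = 2.5/2^8 = 9.766 mV.
(V_in − V_low)/LSB = (1.936 − 0)/0.00976562 = 198.2464 → code 198 (floor).
V_rec = 0 + 198·0.00976562 = 1.9335938 V.
Error = 1.936 − 1.9335938 = 0.00240625 V = 2.406 mV.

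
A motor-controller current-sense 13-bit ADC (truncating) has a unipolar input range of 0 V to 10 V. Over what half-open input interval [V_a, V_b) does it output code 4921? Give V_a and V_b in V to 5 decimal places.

[6.00708 V, 6.00830 V)

LSB = 10/2^13 = 1.221 mV.
V_a = V_low + 4921·LSB = 6.00708 V; V_b = V_low + 4922·LSB = 6.0083 V.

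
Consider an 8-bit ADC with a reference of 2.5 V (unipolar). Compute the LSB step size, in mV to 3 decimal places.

9.766 mV

Full-scale span = 2.5 V.
LSB = 2.5 / 2^8 = 2.5 / 256 = 0.00976562 V = 9.766 mV.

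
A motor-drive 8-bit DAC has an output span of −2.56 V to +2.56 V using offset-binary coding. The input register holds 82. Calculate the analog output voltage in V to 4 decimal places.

LSB = 5.12 V / 2^8 = 20.000 mV.
V_out = (−2.56) + 82 × 0.02 V = -0.92 V.

-0.9200 V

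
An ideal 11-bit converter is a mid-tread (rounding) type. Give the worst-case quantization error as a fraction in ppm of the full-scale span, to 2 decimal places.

244.14 ppm

Rounding → worst-case error = ½ LSB = V_FS/2^12, so 1e+06/4096 = 244.141 ppm of full scale.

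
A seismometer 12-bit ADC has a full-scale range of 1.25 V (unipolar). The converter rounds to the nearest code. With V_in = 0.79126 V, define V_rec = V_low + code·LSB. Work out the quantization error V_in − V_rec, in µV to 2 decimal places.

Step size: 1.25 V ÷ 2^12 = 305.18 µV.
Scaled input = 2592.8008 LSBs, so code = 2593.
Reconstructed: 0.7913208 V.
Difference: -6.08008e-05 V → -60.80 µV.

-60.80 µV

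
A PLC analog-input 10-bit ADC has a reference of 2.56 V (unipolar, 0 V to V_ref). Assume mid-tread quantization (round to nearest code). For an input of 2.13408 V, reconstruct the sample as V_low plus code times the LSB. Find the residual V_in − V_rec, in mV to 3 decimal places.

-0.920 mV

Step size: 2.56 V ÷ 2^10 = 2.500 mV.
(V_in − V_low)/LSB = (2.13408 − 0)/0.0025 = 853.6320 → code 854 (round).
V_rec = 0 + 854·0.0025 = 2.135 V.
Difference: -0.00092 V → -0.920 mV.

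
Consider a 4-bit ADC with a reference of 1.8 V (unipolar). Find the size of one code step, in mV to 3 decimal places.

Full-scale span = 1.8 V.
LSB = 1.8 / 2^4 = 1.8 / 16 = 0.1125 V = 112.500 mV.

112.500 mV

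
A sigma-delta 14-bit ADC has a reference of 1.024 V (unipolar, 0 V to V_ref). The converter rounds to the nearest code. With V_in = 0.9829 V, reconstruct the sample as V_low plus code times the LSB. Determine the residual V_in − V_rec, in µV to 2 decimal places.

LSB = 1.024/2^14 = 62.50 µV.
Scaled input = 15726.4000 LSBs, so code = 15726.
Reconstructed: 0.982875 V.
Difference: 2.5e-05 V → 25.00 µV.

25.00 µV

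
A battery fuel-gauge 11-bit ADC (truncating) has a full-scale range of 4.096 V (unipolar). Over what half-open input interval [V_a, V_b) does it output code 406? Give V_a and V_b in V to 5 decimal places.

LSB = 4.096/2^11 = 2.000 mV.
V_a = V_low + 406·LSB = 0.812 V; V_b = V_low + 407·LSB = 0.814 V.

[0.81200 V, 0.81400 V)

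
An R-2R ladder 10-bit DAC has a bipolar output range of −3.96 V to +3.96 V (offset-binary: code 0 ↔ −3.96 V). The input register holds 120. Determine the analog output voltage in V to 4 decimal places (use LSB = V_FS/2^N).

LSB = 7.92 V / 2^10 = 7.734 mV.
V_out = (−3.96) + 120 × 0.00773437 V = -3.03187 V.

-3.0319 V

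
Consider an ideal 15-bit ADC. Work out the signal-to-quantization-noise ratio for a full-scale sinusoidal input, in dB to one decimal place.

SNR ≈ 6.02·N + 1.76 dB = 6.02·15 + 1.76 = 92.06 dB.

92.1 dB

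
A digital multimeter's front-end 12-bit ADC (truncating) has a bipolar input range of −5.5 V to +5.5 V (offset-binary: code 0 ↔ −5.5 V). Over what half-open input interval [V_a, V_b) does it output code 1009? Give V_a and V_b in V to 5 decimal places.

[-2.79028 V, -2.78760 V)

LSB = 11/2^12 = 2.686 mV.
V_a = V_low + 1009·LSB = -2.79028 V; V_b = V_low + 1010·LSB = -2.7876 V.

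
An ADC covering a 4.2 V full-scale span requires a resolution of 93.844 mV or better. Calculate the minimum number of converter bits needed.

Number of steps required ≥ 4.2 V / 93.844 mV = 44.76.
Need 2^N ≥ 44.76; 2^5 = 32, 2^6 = 64.
Minimum N = 6.

6 bits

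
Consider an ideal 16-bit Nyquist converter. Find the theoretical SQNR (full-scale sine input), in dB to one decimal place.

SNR ≈ 6.02·N + 1.76 dB = 6.02·16 + 1.76 = 98.08 dB.

98.1 dB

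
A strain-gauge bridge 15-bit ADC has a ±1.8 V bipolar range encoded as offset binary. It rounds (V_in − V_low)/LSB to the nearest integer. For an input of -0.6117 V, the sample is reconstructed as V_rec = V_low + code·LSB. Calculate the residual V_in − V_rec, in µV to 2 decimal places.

LSB = 3.6/2^15 = 109.86 µV.
Scaled input = 10816.1707 LSBs, so code = 10816.
Code 10816 maps back to (−1.8) + 10816×0.000109863 V = -0.61171875 V.
Error = -0.6117 − (−0.61171875) = 1.875e-05 V = 18.75 µV.

18.75 µV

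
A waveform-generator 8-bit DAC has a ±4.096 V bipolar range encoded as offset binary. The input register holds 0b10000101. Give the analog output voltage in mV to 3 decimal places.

LSB = 8.192 V / 2^8 = 32.000 mV.
Code 0b10000101 = 133 decimal.
V_out = (−4.096) + 133 × 0.032 V = 0.16 V.
= 160.000 mV.

160.000 mV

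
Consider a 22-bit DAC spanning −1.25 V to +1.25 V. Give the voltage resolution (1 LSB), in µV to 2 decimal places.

Full-scale span = 2.5 V.
LSB = 2.5 / 2^22 = 2.5 / 4194304 = 5.96046e-07 V = 0.60 µV.

0.60 µV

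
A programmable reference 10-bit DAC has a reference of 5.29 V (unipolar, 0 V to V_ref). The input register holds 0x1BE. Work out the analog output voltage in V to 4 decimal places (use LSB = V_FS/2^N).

2.3040 V

LSB = 5.29 V / 2^10 = 5.166 mV.
Code 0x1BE = 446 decimal.
V_out = 0 + 446 × 0.00516602 V = 2.30404 V.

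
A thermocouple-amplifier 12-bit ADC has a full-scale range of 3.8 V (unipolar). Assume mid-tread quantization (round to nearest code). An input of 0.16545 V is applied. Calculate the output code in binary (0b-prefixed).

With 4096 levels over 3.8 V, one step is 0.928 mV.
Input sits at 178.338 steps above V_low.
Round → code 178.
In binary (0b-prefixed): 0b10110010.

code 0b10110010 (decimal 178)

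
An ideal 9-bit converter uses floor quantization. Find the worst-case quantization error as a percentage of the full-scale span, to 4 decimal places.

0.1953 %

Truncating → worst-case error = 1 LSB = V_FS/2^9, so 100/512 = 0.195312 % of full scale.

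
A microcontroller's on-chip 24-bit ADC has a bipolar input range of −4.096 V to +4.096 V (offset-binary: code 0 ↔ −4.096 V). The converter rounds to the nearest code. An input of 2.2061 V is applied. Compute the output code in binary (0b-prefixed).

code 0b110001001111000011001101 (decimal 12906701)

Full-scale span = 8.192 V; LSB = 8.192/2^24 = 0.49 µV.
(2.2061 − (−4.096)) / 4.88281e-07 = 12906700.800 LSBs.
round(12906700.800) = 12906701.
In binary (0b-prefixed): 0b110001001111000011001101.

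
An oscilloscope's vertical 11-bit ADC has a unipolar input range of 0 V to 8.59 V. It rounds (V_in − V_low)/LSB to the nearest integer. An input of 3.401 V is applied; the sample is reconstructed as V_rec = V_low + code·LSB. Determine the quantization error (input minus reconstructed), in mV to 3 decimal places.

LSB = 8.59/2^11 = 4.194 mV.
Scaled input = 810.8554 LSBs, so code = 811.
V_rec = 0 + 811·0.00419434 = 3.4016064 V.
Difference: -0.000606445 V → -0.606 mV.

-0.606 mV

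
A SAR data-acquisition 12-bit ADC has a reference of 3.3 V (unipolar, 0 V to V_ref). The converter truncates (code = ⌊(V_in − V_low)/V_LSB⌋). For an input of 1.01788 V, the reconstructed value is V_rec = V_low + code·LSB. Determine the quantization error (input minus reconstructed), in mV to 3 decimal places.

One LSB is 3.3 V / 4096 = 0.806 mV.
(1.01788 − 0)/0.000805664 = 1263.4050; ⌊·⌋ gives code 1263.
Reconstructed: 1.0175537 V.
V_in − V_rec = 0.000326289 V = 0.326 mV.

0.326 mV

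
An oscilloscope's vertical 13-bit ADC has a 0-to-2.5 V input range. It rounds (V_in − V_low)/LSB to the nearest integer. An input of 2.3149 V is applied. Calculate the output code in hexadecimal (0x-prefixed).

code 0x1DA1 (decimal 7585)

With 8192 levels over 2.5 V, one step is 305.18 µV.
(2.3149 − 0) / 0.000305176 = 7585.464 LSBs.
Round → code 7585.
In hexadecimal (0x-prefixed): 0x1DA1.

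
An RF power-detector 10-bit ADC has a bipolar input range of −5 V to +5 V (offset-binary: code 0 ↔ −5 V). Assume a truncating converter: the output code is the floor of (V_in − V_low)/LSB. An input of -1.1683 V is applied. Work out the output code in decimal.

code 392

Full-scale span = 10 V; LSB = 10/2^10 = 9.766 mV.
(-1.1683 − (−5)) / 0.00976562 = 392.366 LSBs.
⌊·⌋(392.366) = 392.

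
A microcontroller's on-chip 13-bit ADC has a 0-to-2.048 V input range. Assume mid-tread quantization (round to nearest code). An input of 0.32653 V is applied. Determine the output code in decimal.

code 1306

Full-scale span = 2.048 V; LSB = 2.048/2^13 = 250.00 µV.
(0.32653 − 0) / 0.00025 = 1306.120 LSBs.
Round → code 1306.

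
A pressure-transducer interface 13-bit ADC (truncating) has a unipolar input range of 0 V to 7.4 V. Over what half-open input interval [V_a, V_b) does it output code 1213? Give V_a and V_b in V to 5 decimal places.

[1.09573 V, 1.09663 V)

LSB = 7.4/2^13 = 0.903 mV.
V_a = V_low + 1213·LSB = 1.09573 V; V_b = V_low + 1214·LSB = 1.09663 V.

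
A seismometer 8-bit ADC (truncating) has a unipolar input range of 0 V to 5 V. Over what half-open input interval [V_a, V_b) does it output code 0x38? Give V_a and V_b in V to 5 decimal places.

[1.09375 V, 1.11328 V)

LSB = 5/2^8 = 19.531 mV.
Code 0x38 = 56 decimal.
V_a = V_low + 56·LSB = 1.09375 V; V_b = V_low + 57·LSB = 1.11328 V.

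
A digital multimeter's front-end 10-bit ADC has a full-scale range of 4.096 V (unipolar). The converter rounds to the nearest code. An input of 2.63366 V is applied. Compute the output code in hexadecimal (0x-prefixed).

code 0x292 (decimal 658)

With 1024 levels over 4.096 V, one step is 4.000 mV.
(V_in − V_low)/LSB = (2.63366 − 0) / 0.004 = 658.415.
round(658.415) = 658.
In hexadecimal (0x-prefixed): 0x292.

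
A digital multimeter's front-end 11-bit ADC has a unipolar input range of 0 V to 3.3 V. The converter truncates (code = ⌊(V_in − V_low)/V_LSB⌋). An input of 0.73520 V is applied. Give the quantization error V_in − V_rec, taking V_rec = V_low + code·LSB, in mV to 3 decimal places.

LSB = 3.3/2^11 = 1.611 mV.
Scaled input = 456.2696 LSBs, so code = 456.
Reconstructed: 0.73476562 V.
V_in − V_rec = 0.000434375 V = 0.434 mV.

0.434 mV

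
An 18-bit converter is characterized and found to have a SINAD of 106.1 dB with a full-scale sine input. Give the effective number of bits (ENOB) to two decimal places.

ENOB = (SINAD − 1.76) / 6.02 = (106.1 − 1.76)/6.02 = 17.332.

17.33 bits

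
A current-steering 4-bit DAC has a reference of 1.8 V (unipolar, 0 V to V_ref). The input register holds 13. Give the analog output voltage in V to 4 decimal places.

LSB = 1.8 V / 2^4 = 112.500 mV.
V_out = 0 + 13 × 0.1125 V = 1.4625 V.

1.4625 V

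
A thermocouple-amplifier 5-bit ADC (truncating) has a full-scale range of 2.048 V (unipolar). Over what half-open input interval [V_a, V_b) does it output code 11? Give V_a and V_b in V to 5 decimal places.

[0.70400 V, 0.76800 V)

LSB = 2.048/2^5 = 64.000 mV.
V_a = V_low + 11·LSB = 0.704 V; V_b = V_low + 12·LSB = 0.768 V.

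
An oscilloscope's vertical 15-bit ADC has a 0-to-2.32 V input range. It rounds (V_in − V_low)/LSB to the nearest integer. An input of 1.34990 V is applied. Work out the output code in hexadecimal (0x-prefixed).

code 0x4A7A (decimal 19066)

With 32768 levels over 2.32 V, one step is 70.80 µV.
(V_in − V_low)/LSB = (1.34990 − 0) / 7.08008e-05 = 19066.174.
So the output code is 19066.
In hexadecimal (0x-prefixed): 0x4A7A.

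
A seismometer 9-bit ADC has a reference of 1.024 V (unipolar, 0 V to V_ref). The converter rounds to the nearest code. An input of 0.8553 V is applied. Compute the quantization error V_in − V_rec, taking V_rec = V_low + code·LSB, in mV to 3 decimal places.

Step size: 1.024 V ÷ 2^9 = 2.000 mV.
Scaled input = 427.6500 LSBs, so code = 428.
Reconstructed: 0.856 V.
Difference: -0.0007 V → -0.700 mV.

-0.700 mV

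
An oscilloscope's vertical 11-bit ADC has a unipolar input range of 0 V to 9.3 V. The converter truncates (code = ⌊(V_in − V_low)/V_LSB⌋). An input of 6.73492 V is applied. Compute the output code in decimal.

code 1483

With 2048 levels over 9.3 V, one step is 4.541 mV.
(6.73492 − 0) / 0.00454102 = 1483.131 LSBs.
So the output code is 1483.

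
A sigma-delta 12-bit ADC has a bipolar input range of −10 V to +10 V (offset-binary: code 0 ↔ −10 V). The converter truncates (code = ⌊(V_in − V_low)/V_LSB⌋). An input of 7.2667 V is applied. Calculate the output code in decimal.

code 3536

Full-scale span = 20 V; LSB = 20/2^12 = 4.883 mV.
Input sits at 3536.220 steps above V_low.
⌊·⌋(3536.220) = 3536.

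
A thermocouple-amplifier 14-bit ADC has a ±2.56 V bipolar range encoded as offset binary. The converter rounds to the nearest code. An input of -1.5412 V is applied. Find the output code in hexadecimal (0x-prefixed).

With 16384 levels over 5.12 V, one step is 312.50 µV.
(-1.5412 − (−2.56)) / 0.0003125 = 3260.160 LSBs.
So the output code is 3260.
In hexadecimal (0x-prefixed): 0xCBC.

code 0xCBC (decimal 3260)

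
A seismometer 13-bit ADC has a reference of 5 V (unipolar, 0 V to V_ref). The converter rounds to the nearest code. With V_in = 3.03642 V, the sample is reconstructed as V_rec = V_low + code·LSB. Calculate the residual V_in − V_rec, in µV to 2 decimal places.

-79.02 µV

Step size: 5 V ÷ 2^13 = 0.610 mV.
(3.03642 − 0)/0.000610352 = 4974.8705; round gives code 4975.
V_rec = 0 + 4975·0.000610352 = 3.036499 V.
V_in − V_rec = -7.90234e-05 V = -79.02 µV.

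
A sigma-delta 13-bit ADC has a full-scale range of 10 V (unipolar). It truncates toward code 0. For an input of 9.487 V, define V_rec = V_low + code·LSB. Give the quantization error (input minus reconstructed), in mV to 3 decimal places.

LSB = 10/2^13 = 1.221 mV.
Scaled input = 7771.7504 LSBs, so code = 7771.
Reconstructed: 9.486084 V.
V_in − V_rec = 0.000916016 V = 0.916 mV.

0.916 mV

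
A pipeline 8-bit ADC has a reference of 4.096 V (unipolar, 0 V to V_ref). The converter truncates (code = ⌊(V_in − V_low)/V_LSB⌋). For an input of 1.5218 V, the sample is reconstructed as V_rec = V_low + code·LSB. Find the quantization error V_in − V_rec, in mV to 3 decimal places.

1.800 mV

Step size: 4.096 V ÷ 2^8 = 16.000 mV.
(1.5218 − 0)/0.016 = 95.1125; ⌊·⌋ gives code 95.
Reconstructed: 1.52 V.
V_in − V_rec = 0.0018 V = 1.800 mV.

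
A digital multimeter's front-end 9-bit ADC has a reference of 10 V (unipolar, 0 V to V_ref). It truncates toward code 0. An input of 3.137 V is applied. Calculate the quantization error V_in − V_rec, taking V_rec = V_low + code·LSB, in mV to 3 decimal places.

LSB = 10/2^9 = 19.531 mV.
(V_in − V_low)/LSB = (3.137 − 0)/0.0195312 = 160.6144 → code 160 (floor).
Code 160 maps back to 0 + 160×0.0195312 V = 3.125 V.
Difference: 0.012 V → 12.000 mV.

12.000 mV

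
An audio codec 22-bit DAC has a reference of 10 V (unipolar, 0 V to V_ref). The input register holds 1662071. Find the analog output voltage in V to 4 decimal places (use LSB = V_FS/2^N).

3.9627 V

LSB = 10 V / 2^22 = 2.38 µV.
V_out = 0 + 1662071 × 2.38419e-06 V = 3.96269 V.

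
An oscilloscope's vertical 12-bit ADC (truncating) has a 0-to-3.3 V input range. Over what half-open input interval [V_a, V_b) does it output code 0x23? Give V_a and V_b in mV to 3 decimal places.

[28.198 mV, 29.004 mV)

LSB = 3.3/2^12 = 0.806 mV.
Code 0x23 = 35 decimal.
V_a = V_low + 35·LSB = 0.0281982 V; V_b = V_low + 36·LSB = 0.0290039 V.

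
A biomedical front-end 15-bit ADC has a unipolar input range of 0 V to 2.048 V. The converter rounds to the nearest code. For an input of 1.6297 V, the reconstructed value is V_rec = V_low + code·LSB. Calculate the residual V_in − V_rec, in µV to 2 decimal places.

12.50 µV

LSB = 2.048/2^15 = 62.50 µV.
(V_in − V_low)/LSB = (1.6297 − 0)/6.25e-05 = 26075.2000 → code 26075 (round).
Code 26075 maps back to 0 + 26075×6.25e-05 V = 1.6296875 V.
Error = 1.6297 − 1.6296875 = 1.25e-05 V = 12.50 µV.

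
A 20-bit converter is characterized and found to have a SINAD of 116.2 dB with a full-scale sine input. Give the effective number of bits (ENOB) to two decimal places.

ENOB = (SINAD − 1.76) / 6.02 = (116.2 − 1.76)/6.02 = 19.010.

19.01 bits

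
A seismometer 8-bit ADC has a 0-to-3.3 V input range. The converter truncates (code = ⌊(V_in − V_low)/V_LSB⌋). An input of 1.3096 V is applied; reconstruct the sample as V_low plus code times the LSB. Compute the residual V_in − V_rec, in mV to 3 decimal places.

7.647 mV

LSB = 3.3/2^8 = 12.891 mV.
(1.3096 − 0)/0.0128906 = 101.5932; ⌊·⌋ gives code 101.
V_rec = 0 + 101·0.0128906 = 1.3019531 V.
Error = 1.3096 − 1.3019531 = 0.00764688 V = 7.647 mV.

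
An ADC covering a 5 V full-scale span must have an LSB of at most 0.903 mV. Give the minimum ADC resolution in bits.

Number of steps required ≥ 5 V / 0.903 mV = 5537.10.
Need 2^N ≥ 5537.10; 2^12 = 4096, 2^13 = 8192.
Minimum N = 13.

13 bits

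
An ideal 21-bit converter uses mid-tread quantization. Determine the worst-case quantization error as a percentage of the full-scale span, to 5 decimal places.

Rounding → worst-case error = ½ LSB = V_FS/2^22, so 100/4194304 = 2.38419e-05 % of full scale.

0.00002 %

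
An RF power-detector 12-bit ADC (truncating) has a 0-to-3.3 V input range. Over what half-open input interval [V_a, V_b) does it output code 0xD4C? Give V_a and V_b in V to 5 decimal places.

LSB = 3.3/2^12 = 0.806 mV.
Code 0xD4C = 3404 decimal.
V_a = V_low + 3404·LSB = 2.74248 V; V_b = V_low + 3405·LSB = 2.74329 V.

[2.74248 V, 2.74329 V)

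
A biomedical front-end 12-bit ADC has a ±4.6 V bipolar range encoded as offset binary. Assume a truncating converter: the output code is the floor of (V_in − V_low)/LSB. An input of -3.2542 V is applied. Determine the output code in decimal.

LSB = 9.2 V / 4096 = 2.246 mV.
Input sits at 599.174 steps above V_low.
So the output code is 599.

code 599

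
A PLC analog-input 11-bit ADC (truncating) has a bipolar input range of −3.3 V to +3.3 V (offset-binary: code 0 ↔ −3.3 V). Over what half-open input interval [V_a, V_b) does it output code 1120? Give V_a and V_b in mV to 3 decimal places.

[309.375 mV, 312.598 mV)

LSB = 6.6/2^11 = 3.223 mV.
V_a = V_low + 1120·LSB = 0.309375 V; V_b = V_low + 1121·LSB = 0.312598 V.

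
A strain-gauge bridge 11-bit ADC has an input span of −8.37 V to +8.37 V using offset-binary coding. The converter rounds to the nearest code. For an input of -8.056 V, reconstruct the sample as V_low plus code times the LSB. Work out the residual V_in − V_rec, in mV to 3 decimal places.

3.395 mV

One LSB is 16.74 V / 2048 = 8.174 mV.
Scaled input = 38.4153 LSBs, so code = 38.
Reconstructed: -8.0593945 V.
Difference: 0.00339453 V → 3.395 mV.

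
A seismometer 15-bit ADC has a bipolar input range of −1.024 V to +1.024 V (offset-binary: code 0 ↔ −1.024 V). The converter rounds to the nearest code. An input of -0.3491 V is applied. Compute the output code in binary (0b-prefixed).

code 0b10101000101110 (decimal 10798)

Full-scale span = 2.048 V; LSB = 2.048/2^15 = 62.50 µV.
Input sits at 10798.400 steps above V_low.
Round → code 10798.
In binary (0b-prefixed): 0b10101000101110.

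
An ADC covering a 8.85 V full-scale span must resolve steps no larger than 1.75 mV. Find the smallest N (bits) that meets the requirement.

13 bits

Number of steps required ≥ 8.85 V / 1.75 mV = 5057.14.
Need 2^N ≥ 5057.14; 2^12 = 4096, 2^13 = 8192.
Minimum N = 13.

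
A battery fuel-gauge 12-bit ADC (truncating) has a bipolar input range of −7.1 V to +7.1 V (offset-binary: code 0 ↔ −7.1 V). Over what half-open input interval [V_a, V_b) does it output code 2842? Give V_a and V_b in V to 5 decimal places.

[2.75264 V, 2.75610 V)

LSB = 14.2/2^12 = 3.467 mV.
V_a = V_low + 2842·LSB = 2.75264 V; V_b = V_low + 2843·LSB = 2.7561 V.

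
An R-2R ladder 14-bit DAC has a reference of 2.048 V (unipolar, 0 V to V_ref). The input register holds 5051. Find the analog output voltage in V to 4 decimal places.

0.6314 V

LSB = 2.048 V / 2^14 = 125.00 µV.
V_out = 0 + 5051 × 0.000125 V = 0.631375 V.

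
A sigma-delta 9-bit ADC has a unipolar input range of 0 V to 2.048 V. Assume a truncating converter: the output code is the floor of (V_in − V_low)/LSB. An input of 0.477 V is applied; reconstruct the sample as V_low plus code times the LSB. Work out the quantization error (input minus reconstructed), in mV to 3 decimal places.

Step size: 2.048 V ÷ 2^9 = 4.000 mV.
(V_in − V_low)/LSB = (0.477 − 0)/0.004 = 119.2500 → code 119 (floor).
Reconstructed: 0.476 V.
Difference: 0.001 V → 1.000 mV.

1.000 mV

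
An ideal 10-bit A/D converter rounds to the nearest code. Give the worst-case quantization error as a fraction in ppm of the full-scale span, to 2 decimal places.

Rounding → worst-case error = ½ LSB = V_FS/2^11, so 1e+06/2048 = 488.281 ppm of full scale.

488.28 ppm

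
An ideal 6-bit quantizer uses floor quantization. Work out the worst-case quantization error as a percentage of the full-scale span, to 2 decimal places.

Truncating → worst-case error = 1 LSB = V_FS/2^6, so 100/64 = 1.5625 % of full scale.

1.56 %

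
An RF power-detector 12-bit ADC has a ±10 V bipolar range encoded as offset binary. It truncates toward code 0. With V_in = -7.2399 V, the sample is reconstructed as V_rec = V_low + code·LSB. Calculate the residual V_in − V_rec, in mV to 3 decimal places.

One LSB is 20 V / 4096 = 4.883 mV.
Scaled input = 565.2685 LSBs, so code = 565.
Reconstructed: -7.2412109 V.
V_in − V_rec = 0.00131094 V = 1.311 mV.

1.311 mV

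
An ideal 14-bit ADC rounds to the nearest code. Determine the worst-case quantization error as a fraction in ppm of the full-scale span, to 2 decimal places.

Rounding → worst-case error = ½ LSB = V_FS/2^15, so 1e+06/32768 = 30.5176 ppm of full scale.

30.52 ppm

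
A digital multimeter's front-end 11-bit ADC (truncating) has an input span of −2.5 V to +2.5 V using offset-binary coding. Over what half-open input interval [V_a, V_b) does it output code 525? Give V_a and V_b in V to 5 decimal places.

LSB = 5/2^11 = 2.441 mV.
V_a = V_low + 525·LSB = -1.21826 V; V_b = V_low + 526·LSB = -1.21582 V.

[-1.21826 V, -1.21582 V)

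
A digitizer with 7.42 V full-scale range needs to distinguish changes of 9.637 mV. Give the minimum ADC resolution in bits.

10 bits

Number of steps required ≥ 7.42 V / 9.637 mV = 769.95.
Need 2^N ≥ 769.95; 2^9 = 512, 2^10 = 1024.
Minimum N = 10.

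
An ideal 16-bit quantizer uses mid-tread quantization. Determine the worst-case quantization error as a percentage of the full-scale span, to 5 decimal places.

Rounding → worst-case error = ½ LSB = V_FS/2^17, so 100/131072 = 0.000762939 % of full scale.

0.00076 %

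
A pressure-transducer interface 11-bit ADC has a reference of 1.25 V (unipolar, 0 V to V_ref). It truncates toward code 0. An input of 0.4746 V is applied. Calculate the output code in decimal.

With 2048 levels over 1.25 V, one step is 0.610 mV.
Input sits at 777.585 steps above V_low.
Floor → code 777.

code 777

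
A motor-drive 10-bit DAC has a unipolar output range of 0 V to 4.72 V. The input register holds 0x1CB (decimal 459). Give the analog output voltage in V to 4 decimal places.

LSB = 4.72 V / 2^10 = 4.609 mV.
Code 0x1CB = 459 decimal.
V_out = 0 + 459 × 0.00460937 V = 2.1157 V.

2.1157 V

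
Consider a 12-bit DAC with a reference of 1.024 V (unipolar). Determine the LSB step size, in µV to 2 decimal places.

250.00 µV

Full-scale span = 1.024 V.
LSB = 1.024 / 2^12 = 1.024 / 4096 = 0.00025 V = 250.00 µV.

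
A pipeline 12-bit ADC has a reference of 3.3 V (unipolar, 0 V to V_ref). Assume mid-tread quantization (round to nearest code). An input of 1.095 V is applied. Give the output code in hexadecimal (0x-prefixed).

Full-scale span = 3.3 V; LSB = 3.3/2^12 = 0.806 mV.
(V_in − V_low)/LSB = (1.095 − 0) / 0.000805664 = 1359.127.
round(1359.127) = 1359.
In hexadecimal (0x-prefixed): 0x54F.

code 0x54F (decimal 1359)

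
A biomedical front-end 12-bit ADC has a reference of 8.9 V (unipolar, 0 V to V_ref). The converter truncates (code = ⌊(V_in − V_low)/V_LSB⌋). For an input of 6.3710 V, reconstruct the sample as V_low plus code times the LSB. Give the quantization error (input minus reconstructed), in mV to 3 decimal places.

One LSB is 8.9 V / 4096 = 2.173 mV.
Scaled input = 2932.0917 LSBs, so code = 2932.
Code 2932 maps back to 0 + 2932×0.00217285 V = 6.3708008 V.
Difference: 0.000199219 V → 0.199 mV.

0.199 mV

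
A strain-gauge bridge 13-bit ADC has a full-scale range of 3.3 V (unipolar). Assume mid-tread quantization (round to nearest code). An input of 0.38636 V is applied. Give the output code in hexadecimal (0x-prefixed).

code 0x3BF (decimal 959)

Full-scale span = 3.3 V; LSB = 3.3/2^13 = 402.83 µV.
Input sits at 959.109 steps above V_low.
round(959.109) = 959.
In hexadecimal (0x-prefixed): 0x3BF.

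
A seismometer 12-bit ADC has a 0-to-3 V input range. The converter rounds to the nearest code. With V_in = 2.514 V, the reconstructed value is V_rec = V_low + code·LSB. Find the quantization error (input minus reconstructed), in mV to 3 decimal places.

0.328 mV

Step size: 3 V ÷ 2^12 = 0.732 mV.
(V_in − V_low)/LSB = (2.514 − 0)/0.000732422 = 3432.4480 → code 3432 (round).
Reconstructed: 2.5136719 V.
V_in − V_rec = 0.000328125 V = 0.328 mV.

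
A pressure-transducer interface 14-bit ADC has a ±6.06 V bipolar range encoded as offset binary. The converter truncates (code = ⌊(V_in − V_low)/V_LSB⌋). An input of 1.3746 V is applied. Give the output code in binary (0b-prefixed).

LSB = 12.12 V / 16384 = 0.740 mV.
Input sits at 10050.205 steps above V_low.
⌊·⌋(10050.205) = 10050.
In binary (0b-prefixed): 0b10011101000010.

code 0b10011101000010 (decimal 10050)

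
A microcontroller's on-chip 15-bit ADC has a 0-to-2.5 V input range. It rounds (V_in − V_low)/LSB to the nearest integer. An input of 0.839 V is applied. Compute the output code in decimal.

Full-scale span = 2.5 V; LSB = 2.5/2^15 = 76.29 µV.
(V_in − V_low)/LSB = (0.839 − 0) / 7.62939e-05 = 10996.941.
Round → code 10997.

code 10997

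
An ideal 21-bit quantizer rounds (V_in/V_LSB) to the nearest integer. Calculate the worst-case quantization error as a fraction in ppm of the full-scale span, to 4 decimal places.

Rounding → worst-case error = ½ LSB = V_FS/2^22, so 1e+06/4194304 = 0.238419 ppm of full scale.

0.2384 ppm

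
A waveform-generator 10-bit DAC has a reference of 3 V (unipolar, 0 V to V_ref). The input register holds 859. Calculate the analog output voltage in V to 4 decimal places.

LSB = 3 V / 2^10 = 2.930 mV.
V_out = 0 + 859 × 0.00292969 V = 2.5166 V.

2.5166 V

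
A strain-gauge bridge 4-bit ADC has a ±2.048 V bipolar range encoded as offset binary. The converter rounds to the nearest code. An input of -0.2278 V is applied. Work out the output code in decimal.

code 7

With 16 levels over 4.096 V, one step is 256.000 mV.
(V_in − V_low)/LSB = (-0.2278 − (−2.048)) / 0.256 = 7.110.
round(7.110) = 7.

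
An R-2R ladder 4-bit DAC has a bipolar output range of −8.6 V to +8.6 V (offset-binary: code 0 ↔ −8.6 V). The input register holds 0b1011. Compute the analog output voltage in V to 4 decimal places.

3.2250 V

LSB = 17.2 V / 2^4 = 1.0750 V.
Code 0b1011 = 11 decimal.
V_out = (−8.6) + 11 × 1.075 V = 3.225 V.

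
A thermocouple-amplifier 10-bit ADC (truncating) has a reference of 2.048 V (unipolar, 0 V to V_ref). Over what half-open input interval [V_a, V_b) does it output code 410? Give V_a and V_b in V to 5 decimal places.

[0.82000 V, 0.82200 V)

LSB = 2.048/2^10 = 2.000 mV.
V_a = V_low + 410·LSB = 0.82 V; V_b = V_low + 411·LSB = 0.822 V.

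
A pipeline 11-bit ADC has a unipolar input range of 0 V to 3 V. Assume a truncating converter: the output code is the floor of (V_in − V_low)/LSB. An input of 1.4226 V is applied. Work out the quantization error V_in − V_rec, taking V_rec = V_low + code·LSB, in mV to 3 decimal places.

0.237 mV

Step size: 3 V ÷ 2^11 = 1.465 mV.
(V_in − V_low)/LSB = (1.4226 − 0)/0.00146484 = 971.1616 → code 971 (floor).
Code 971 maps back to 0 + 971×0.00146484 V = 1.4223633 V.
Error = 1.4226 − 1.4223633 = 0.000236719 V = 0.237 mV.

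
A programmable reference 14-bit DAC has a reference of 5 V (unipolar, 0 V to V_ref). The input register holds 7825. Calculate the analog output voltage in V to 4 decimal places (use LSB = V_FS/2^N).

LSB = 5 V / 2^14 = 305.18 µV.
V_out = 0 + 7825 × 0.000305176 V = 2.388 V.

2.3880 V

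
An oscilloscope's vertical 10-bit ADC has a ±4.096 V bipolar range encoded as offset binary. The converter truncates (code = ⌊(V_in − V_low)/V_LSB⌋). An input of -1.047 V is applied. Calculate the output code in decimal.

code 381

With 1024 levels over 8.192 V, one step is 8.000 mV.
(V_in − V_low)/LSB = (-1.047 − (−4.096)) / 0.008 = 381.125.
Floor → code 381.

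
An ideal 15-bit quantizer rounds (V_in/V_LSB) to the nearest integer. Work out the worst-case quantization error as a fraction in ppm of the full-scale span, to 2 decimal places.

Rounding → worst-case error = ½ LSB = V_FS/2^16, so 1e+06/65536 = 15.2588 ppm of full scale.

15.26 ppm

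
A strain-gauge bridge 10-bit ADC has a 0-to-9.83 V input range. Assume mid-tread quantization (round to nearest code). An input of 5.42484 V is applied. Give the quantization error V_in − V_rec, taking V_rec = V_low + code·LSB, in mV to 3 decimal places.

One LSB is 9.83 V / 1024 = 9.600 mV.
(5.42484 − 0)/0.00959961 = 565.1105; round gives code 565.
Reconstructed: 5.4237793 V.
Difference: 0.0010607 V → 1.061 mV.

1.061 mV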